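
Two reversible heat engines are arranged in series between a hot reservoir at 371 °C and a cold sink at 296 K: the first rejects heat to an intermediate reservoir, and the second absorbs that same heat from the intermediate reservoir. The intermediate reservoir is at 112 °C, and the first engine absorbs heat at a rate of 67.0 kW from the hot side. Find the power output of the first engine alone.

T_H = 371 °C → 371 + 273.15 = 644.15 K.
T_m = 112 °C → 112 + 273.15 = 385.15 K.
First-stage efficiency η₁ = 1 − T_m/T_H = 1 − 385.15/644.15 = 0.4021.
W₁ = η₁·Q_H = 0.4021 × 67.0 = 26.94 kW.

Ẇ₁ ≈ 26.94 kW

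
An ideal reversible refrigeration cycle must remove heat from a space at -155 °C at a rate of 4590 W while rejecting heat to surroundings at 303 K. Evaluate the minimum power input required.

T_C = -155 °C → -155 + 273.15 = 118.15 K.
COP_R = T_C/(T_H − T_C) = 118.15/184.85 = 0.6392.
W = Q_C/COP_R = 4590/0.6392 = 7180 W.

Ẇ_in ≈ 7180 W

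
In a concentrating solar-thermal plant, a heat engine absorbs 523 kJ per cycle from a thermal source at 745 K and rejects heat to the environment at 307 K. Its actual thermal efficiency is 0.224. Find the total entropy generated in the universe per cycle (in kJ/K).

ΔS_univ ≈ 0.620 kJ/K

W = η·Q_H = 0.224 × 523 = 117.2 kJ, so Q_C = Q_H − W = 405.8 kJ.
Entropy balance on the reservoirs: −Q_H/T_H = -0.7020 kJ/K, +Q_C/T_C = 1.322 kJ/K.
ΔS_univ = −Q_H/T_H + Q_C/T_C = 0.620 kJ/K (> 0, since η = 0.224 < η_Carnot = 0.588).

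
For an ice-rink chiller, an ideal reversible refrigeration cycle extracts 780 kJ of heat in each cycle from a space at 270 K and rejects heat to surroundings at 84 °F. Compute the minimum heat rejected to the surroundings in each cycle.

Q_H ≈ 872.6 kJ

T_H = 84 °F → (84 − 32) × 5/9 = 28.89 °C = 302.04 K.
For a reversible cycle Q_H/Q_C = T_H/T_C, so Q_H = Q_C·T_H/T_C = 780 × 302.04/270.00 = 872.6 kJ.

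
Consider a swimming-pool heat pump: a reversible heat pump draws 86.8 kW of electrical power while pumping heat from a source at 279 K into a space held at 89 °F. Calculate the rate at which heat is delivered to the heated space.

T_H = 89 °F → (89 − 32) × 5/9 = 31.67 °C = 304.82 K.
For a reversible heat pump, COP_HP = T_H/(T_H − T_C) = 304.82/25.82 = 11.8070.
Q_H = COP_HP · W = 11.8070 × 86.8 = 1020 kW.

Q̇_H ≈ 1020 kW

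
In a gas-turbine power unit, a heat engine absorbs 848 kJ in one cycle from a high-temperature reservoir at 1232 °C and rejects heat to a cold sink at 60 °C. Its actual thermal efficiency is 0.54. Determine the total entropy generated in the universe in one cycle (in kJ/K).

T_H = 1232 °C → 1232 + 273.15 = 1505.15 K.
T_C = 60 °C → 60 + 273.15 = 333.15 K.
W = η·Q_H = 0.54 × 848 = 457.9 kJ, so Q_C = Q_H − W = 390.1 kJ.
Reservoir entropy changes: ΔS_H = −Q_H/T_H = −848/1505.15 = -0.5634 kJ/K and ΔS_C = +Q_C/T_C = 390.1/333.15 = 1.171 kJ/K.
ΔS_univ = −Q_H/T_H + Q_C/T_C = 0.607 kJ/K (> 0, since η = 0.54 < η_Carnot = 0.779).

ΔS_univ ≈ 0.607 kJ/K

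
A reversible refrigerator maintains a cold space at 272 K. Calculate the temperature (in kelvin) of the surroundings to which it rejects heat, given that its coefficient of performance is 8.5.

T_H ≈ 304 K

COP_R = T_C/(T_H − T_C) ⇒ T_H = T_C·(1 + 1/COP_R) = 272.00 × (1 + 1/8.5) = 304 K.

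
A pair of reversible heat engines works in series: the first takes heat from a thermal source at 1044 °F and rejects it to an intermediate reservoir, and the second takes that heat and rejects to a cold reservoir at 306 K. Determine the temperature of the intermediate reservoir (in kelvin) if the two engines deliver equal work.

T_m ≈ 571 K

T_H = 1044 °F → (1044 − 32) × 5/9 = 562.22 °C = 835.37 K.
For reversible stages Q_m = Q_H·(T_m/T_H). Setting W₁ = Q_H(1 − T_m/T_H) equal to W₂ = Q_m(1 − T_C/T_m) = Q_H·(T_m − T_C)/T_H gives T_H − T_m = T_m − T_C, so T_m = (T_H + T_C)/2 = (835.37 + 306.00)/2 = 571 K.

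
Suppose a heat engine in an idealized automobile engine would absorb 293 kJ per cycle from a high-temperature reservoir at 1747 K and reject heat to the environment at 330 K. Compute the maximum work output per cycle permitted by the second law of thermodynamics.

W_max ≈ 237.7 kJ

The upper bound on efficiency is η_max = 1 − T_C/T_H = 1 − 330.00/1747.00 = 0.8111.
W_max = η_max · Q_H = 0.8111 × 293 = 237.7 kJ.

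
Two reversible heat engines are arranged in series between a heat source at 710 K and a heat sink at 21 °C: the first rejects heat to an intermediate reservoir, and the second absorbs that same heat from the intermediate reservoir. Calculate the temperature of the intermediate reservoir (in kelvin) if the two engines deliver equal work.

T_m ≈ 502 K

T_C = 21 °C → 21 + 273.15 = 294.15 K.
For reversible stages Q_m = Q_H·(T_m/T_H). Setting W₁ = Q_H(1 − T_m/T_H) equal to W₂ = Q_m(1 − T_C/T_m) = Q_H·(T_m − T_C)/T_H gives T_H − T_m = T_m − T_C, so T_m = (T_H + T_C)/2 = (710.00 + 294.15)/2 = 502 K.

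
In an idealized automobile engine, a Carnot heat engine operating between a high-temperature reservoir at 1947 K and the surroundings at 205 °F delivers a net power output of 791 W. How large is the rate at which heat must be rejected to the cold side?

T_C = 205 °F → (205 − 32) × 5/9 = 96.11 °C = 369.26 K.
Carnot efficiency: η = 1 − T_C/T_H = 1 − 369.26/1947.00 = 0.8103.
Since Q_C/Q_H = T_C/T_H and Q_H = W/η, Q_C = W·T_C/(T_H − T_C) = 791 × 369.26/1577.74 = 185.1 W.

Q̇_C ≈ 185.1 W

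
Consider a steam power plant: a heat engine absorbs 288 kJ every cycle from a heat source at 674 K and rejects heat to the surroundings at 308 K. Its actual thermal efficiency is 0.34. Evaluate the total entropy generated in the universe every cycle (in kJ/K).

ΔS_univ ≈ 0.190 kJ/K

W = η·Q_H = 0.34 × 288 = 97.92 kJ, so Q_C = Q_H − W = 190.1 kJ.
The hot reservoir loses entropy Q_H/T_H = 288/674.00 = 0.4273 kJ/K; the cold reservoir gains Q_C/T_C = 190.1/308.00 = 0.6171 kJ/K.
ΔS_univ = −Q_H/T_H + Q_C/T_C = 0.190 kJ/K (> 0, since η = 0.34 < η_Carnot = 0.543).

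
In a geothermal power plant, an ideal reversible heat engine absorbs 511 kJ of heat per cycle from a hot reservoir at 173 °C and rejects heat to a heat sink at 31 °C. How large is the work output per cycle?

W ≈ 162.6 kJ

T_H = 173 °C → 173 + 273.15 = 446.15 K.
T_C = 31 °C → 31 + 273.15 = 304.15 K.
The Carnot efficiency is η = 1 − T_C/T_H = 1 − 304.15/446.15 = 0.3183.
W = η·Q_H = 0.3183 × 511 = 162.6 kJ.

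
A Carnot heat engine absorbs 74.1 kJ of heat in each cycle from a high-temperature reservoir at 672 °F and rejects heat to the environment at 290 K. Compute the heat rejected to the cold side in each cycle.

T_H = 672 °F → (672 − 32) × 5/9 = 355.56 °C = 628.71 K.
Since the cycle is reversible, η = 1 − T_C/T_H = 1 − 290.00/628.71 = 0.5387.
For a reversible cycle Q_C/Q_H = T_C/T_H, so Q_C = 74.1 × 290.00/628.71 = 34.18 kJ.

Q_C ≈ 34.18 kJ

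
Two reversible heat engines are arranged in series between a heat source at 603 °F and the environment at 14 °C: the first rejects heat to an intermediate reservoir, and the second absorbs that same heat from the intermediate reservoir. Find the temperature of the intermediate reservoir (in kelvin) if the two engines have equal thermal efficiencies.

T_m ≈ 412 K

T_H = 603 °F → (603 − 32) × 5/9 = 317.22 °C = 590.37 K.
T_C = 14 °C → 14 + 273.15 = 287.15 K.
Equal efficiencies require 1 − T_m/T_H = 1 − T_C/T_m, i.e. T_m/T_H = T_C/T_m, so T_m = √(T_H·T_C) = √(590.37 × 287.15) = 412 K.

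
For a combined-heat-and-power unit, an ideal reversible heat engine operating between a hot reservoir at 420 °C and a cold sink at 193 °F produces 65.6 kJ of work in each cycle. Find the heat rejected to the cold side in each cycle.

T_H = 420 °C → 420 + 273.15 = 693.15 K.
T_C = 193 °F → (193 − 32) × 5/9 = 89.44 °C = 362.59 K.
η_rev = 1 − T_C/T_H = 1 − 362.59/693.15 = 0.4769.
Since Q_C/Q_H = T_C/T_H and Q_H = W/η, Q_C = W·T_C/(T_H − T_C) = 65.6 × 362.59/330.56 = 72.0 kJ.

Q_C ≈ 72.0 kJ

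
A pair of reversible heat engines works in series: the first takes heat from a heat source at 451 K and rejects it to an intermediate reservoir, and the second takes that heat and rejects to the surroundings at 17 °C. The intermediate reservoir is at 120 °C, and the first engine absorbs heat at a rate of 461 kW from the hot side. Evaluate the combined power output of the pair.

Ẇ_total ≈ 164.4 kW

T_C = 17 °C → 17 + 273.15 = 290.15 K.
Two reversible stages in series are equivalent to a single Carnot engine between T_H and T_C, so η_total = 1 − T_C/T_H = 1 − 290.15/451.00 = 0.3567.
W_total = η_total · Q_H = 0.3567 × 461 = 164.4 kW.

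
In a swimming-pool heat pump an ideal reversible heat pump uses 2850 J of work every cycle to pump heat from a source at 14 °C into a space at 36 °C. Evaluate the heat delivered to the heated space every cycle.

T_H = 36 °C → 36 + 273.15 = 309.15 K.
T_C = 14 °C → 14 + 273.15 = 287.15 K.
Reversible heating COP: COP_HP = T_H/(T_H − T_C) = 309.15/22.00 = 14.0523.
Q_H = COP_HP · W = 14.0523 × 2850 = 40050 J.

Q_H ≈ 40050 J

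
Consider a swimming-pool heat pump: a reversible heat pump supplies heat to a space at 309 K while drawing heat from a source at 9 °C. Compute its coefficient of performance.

T_C = 9 °C → 9 + 273.15 = 282.15 K.
COP_HP = T_H/(T_H − T_C) = 309.00/(309.00 − 282.15) = 11.5.

COP_HP ≈ 11.5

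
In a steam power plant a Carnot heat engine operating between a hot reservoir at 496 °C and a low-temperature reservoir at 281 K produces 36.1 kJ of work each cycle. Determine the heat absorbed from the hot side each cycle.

T_H = 496 °C → 496 + 273.15 = 769.15 K.
For a reversible engine, η = 1 − T_C/T_H = 1 − 281.00/769.15 = 0.6347.
Q_H = W/η = 36.1/0.6347 = 56.9 kJ.

Q_H ≈ 56.9 kJ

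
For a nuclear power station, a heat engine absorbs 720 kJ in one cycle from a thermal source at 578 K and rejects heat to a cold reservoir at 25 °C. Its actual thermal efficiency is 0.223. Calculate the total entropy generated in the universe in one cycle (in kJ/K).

ΔS_univ ≈ 0.631 kJ/K

T_C = 25 °C → 25 + 273.15 = 298.15 K.
W = η·Q_H = 0.223 × 720 = 160.6 kJ, so Q_C = Q_H − W = 559.4 kJ.
Reservoir entropy changes: ΔS_H = −Q_H/T_H = −720/578.00 = -1.246 kJ/K and ΔS_C = +Q_C/T_C = 559.4/298.15 = 1.876 kJ/K.
ΔS_univ = −Q_H/T_H + Q_C/T_C = 0.631 kJ/K (> 0, since η = 0.223 < η_Carnot = 0.484).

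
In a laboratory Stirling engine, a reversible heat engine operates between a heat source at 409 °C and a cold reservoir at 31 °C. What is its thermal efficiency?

T_H = 409 °C → 409 + 273.15 = 682.15 K.
T_C = 31 °C → 31 + 273.15 = 304.15 K.
The Carnot efficiency is η = 1 − T_C/T_H = 1 − 304.15/682.15 = 0.5541.

η ≈ 0.5541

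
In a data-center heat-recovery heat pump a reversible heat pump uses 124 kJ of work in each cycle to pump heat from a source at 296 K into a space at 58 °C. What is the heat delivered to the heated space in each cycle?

Q_H ≈ 1170 kJ

T_H = 58 °C → 58 + 273.15 = 331.15 K.
The Carnot heat-pump COP is COP_HP = T_H/(T_H − T_C) = 331.15/35.15 = 9.4211.
Q_H = COP_HP · W = 9.4211 × 124 = 1170 kJ.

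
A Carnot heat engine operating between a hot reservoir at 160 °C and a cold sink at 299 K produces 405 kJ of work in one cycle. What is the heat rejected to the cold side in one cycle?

T_H = 160 °C → 160 + 273.15 = 433.15 K.
Carnot efficiency: η = 1 − T_C/T_H = 1 − 299.00/433.15 = 0.3097.
Since Q_C/Q_H = T_C/T_H and Q_H = W/η, Q_C = W·T_C/(T_H − T_C) = 405 × 299.00/134.15 = 903 kJ.

Q_C ≈ 903 kJ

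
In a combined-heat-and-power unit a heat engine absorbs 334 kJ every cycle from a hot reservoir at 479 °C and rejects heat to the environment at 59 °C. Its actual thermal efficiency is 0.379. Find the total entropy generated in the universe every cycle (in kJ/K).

ΔS_univ ≈ 0.180 kJ/K

T_H = 479 °C → 479 + 273.15 = 752.15 K.
T_C = 59 °C → 59 + 273.15 = 332.15 K.
W = η·Q_H = 0.379 × 334 = 126.6 kJ, so Q_C = Q_H − W = 207.4 kJ.
The hot reservoir loses entropy Q_H/T_H = 334/752.15 = 0.4441 kJ/K; the cold reservoir gains Q_C/T_C = 207.4/332.15 = 0.6245 kJ/K.
ΔS_univ = −Q_H/T_H + Q_C/T_C = 0.180 kJ/K (> 0, since η = 0.379 < η_Carnot = 0.558).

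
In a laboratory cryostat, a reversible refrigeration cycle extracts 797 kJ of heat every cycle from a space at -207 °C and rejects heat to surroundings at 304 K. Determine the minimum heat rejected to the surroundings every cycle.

Q_H ≈ 3663 kJ

T_C = -207 °C → -207 + 273.15 = 66.15 K.
For a reversible cycle Q_H/Q_C = T_H/T_C, so Q_H = Q_C·T_H/T_C = 797 × 304.00/66.15 = 3663 kJ.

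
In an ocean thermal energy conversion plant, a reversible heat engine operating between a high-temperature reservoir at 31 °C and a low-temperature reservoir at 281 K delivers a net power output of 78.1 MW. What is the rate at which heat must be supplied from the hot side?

T_H = 31 °C → 31 + 273.15 = 304.15 K.
The Carnot efficiency is η = 1 − T_C/T_H = 1 − 281.00/304.15 = 0.0761.
Q_H = W/η = 78.1/0.0761 = 1030 MW.

Q̇_H ≈ 1030 MW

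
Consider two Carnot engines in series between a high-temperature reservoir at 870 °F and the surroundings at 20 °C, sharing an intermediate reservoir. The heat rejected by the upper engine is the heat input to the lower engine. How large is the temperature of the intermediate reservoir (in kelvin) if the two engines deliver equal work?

T_H = 870 °F → (870 − 32) × 5/9 = 465.56 °C = 738.71 K.
T_C = 20 °C → 20 + 273.15 = 293.15 K.
For reversible stages Q_m = Q_H·(T_m/T_H). Setting W₁ = Q_H(1 − T_m/T_H) equal to W₂ = Q_m(1 − T_C/T_m) = Q_H·(T_m − T_C)/T_H gives T_H − T_m = T_m − T_C, so T_m = (T_H + T_C)/2 = (738.71 + 293.15)/2 = 515.9 K.

T_m ≈ 515.9 K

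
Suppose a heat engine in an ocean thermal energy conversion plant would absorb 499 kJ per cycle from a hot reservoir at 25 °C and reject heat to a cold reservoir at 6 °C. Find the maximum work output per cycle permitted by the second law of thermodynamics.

T_H = 25 °C → 25 + 273.15 = 298.15 K.
T_C = 6 °C → 6 + 273.15 = 279.15 K.
The second-law ceiling is the Carnot efficiency, η_max = 1 − T_C/T_H = 1 − 279.15/298.15 = 0.0637.
W_max = η_max · Q_H = 0.0637 × 499 = 31.80 kJ.

W_max ≈ 31.80 kJ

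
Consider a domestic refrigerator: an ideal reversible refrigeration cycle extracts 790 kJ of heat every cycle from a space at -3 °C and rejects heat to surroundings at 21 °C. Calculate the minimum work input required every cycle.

W_in ≈ 70.18 kJ

T_H = 21 °C → 21 + 273.15 = 294.15 K.
T_C = -3 °C → -3 + 273.15 = 270.15 K.
COP_R = T_C/(T_H − T_C) = 270.15/24.00 = 11.2562.
W = Q_C/COP_R = 790/11.2562 = 70.18 kJ.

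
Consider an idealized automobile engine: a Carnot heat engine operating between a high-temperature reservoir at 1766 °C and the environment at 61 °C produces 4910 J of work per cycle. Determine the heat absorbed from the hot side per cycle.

Q_H ≈ 5870 J

T_H = 1766 °C → 1766 + 273.15 = 2039.15 K.
T_C = 61 °C → 61 + 273.15 = 334.15 K.
η_rev = 1 − T_C/T_H = 1 − 334.15/2039.15 = 0.8361.
Q_H = W/η = 4910/0.8361 = 5870 J.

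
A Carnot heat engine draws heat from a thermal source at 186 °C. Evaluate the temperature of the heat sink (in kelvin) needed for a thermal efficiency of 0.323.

T_H = 186 °C → 186 + 273.15 = 459.15 K.
From η = 1 − T_C/T_H, T_C = T_H·(1 − η) = 459.15 × (1 − 0.323) = 311 K.

T_C ≈ 311 K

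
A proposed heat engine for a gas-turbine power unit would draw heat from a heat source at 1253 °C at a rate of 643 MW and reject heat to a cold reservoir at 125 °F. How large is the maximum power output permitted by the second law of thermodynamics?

Ẇ_max ≈ 506 MW

T_H = 1253 °C → 1253 + 273.15 = 1526.15 K.
T_C = 125 °F → (125 − 32) × 5/9 = 51.67 °C = 324.82 K.
No engine can exceed the Carnot limit: η_max = 1 − T_C/T_H = 1 − 324.82/1526.15 = 0.7872.
W_max = η_max · Q_H = 0.7872 × 643 = 506 MW.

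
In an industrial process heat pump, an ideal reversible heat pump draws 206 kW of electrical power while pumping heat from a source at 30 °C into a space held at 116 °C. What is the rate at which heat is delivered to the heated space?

Q̇_H ≈ 932 kW

T_H = 116 °C → 116 + 273.15 = 389.15 K.
T_C = 30 °C → 30 + 273.15 = 303.15 K.
For a reversible heat pump, COP_HP = T_H/(T_H − T_C) = 389.15/86.00 = 4.5250.
Q_H = COP_HP · W = 4.5250 × 206 = 932 kW.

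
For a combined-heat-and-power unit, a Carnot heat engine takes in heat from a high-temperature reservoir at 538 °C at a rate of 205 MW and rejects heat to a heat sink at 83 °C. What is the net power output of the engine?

T_H = 538 °C → 538 + 273.15 = 811.15 K.
T_C = 83 °C → 83 + 273.15 = 356.15 K.
The Carnot efficiency is η = 1 − T_C/T_H = 1 − 356.15/811.15 = 0.5609.
W = η·Q_H = 0.5609 × 205 = 115 MW.

Ẇ ≈ 115 MW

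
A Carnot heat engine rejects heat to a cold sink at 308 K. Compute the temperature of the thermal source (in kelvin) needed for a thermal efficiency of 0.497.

T_H ≈ 612 K

From η = 1 − T_C/T_H, solving for T_H gives T_H = T_C/(1 − η) = 308.00/(1 − 0.497) = 612 K.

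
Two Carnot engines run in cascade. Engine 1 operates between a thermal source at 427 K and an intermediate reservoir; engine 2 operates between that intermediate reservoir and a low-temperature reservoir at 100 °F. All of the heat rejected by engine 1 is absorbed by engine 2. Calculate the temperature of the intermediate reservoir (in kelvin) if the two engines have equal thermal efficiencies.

T_m ≈ 364.4 K

T_C = 100 °F → (100 − 32) × 5/9 = 37.78 °C = 310.93 K.
Equal efficiencies require 1 − T_m/T_H = 1 − T_C/T_m, i.e. T_m/T_H = T_C/T_m, so T_m = √(T_H·T_C) = √(427.00 × 310.93) = 364.4 K.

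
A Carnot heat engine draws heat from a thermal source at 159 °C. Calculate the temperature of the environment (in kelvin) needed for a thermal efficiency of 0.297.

T_H = 159 °C → 159 + 273.15 = 432.15 K.
From η = 1 − T_C/T_H, T_C = T_H·(1 − η) = 432.15 × (1 − 0.297) = 304 K.

T_C ≈ 304 K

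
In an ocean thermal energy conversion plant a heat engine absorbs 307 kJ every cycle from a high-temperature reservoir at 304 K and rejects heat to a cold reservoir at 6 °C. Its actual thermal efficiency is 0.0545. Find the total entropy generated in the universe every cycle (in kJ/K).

ΔS_univ ≈ 0.0300 kJ/K

T_C = 6 °C → 6 + 273.15 = 279.15 K.
W = η·Q_H = 0.0545 × 307 = 16.73 kJ, so Q_C = Q_H − W = 290.3 kJ.
Entropy balance on the reservoirs: −Q_H/T_H = -1.010 kJ/K, +Q_C/T_C = 1.040 kJ/K.
ΔS_univ = −Q_H/T_H + Q_C/T_C = 0.0300 kJ/K (> 0, since η = 0.0545 < η_Carnot = 0.082).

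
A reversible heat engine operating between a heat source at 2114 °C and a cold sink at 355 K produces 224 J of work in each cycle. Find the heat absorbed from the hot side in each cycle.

T_H = 2114 °C → 2114 + 273.15 = 2387.15 K.
Carnot efficiency: η = 1 − T_C/T_H = 1 − 355.00/2387.15 = 0.8513.
Q_H = W/η = 224/0.8513 = 263 J.

Q_H ≈ 263 J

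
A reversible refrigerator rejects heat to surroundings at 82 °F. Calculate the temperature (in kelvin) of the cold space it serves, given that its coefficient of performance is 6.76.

T_C ≈ 262.1 K

T_H = 82 °F → (82 − 32) × 5/9 = 27.78 °C = 300.93 K.
COP_R = T_C/(T_H − T_C) ⇒ T_C = T_H·COP_R/(1 + COP_R) = 300.93 × 6.76/(1 + 6.76) = 262.1 K.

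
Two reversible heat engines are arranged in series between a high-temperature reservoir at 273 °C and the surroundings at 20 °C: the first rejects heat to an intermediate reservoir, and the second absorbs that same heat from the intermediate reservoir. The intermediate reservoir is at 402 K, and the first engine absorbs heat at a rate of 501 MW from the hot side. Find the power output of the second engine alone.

Ẇ₂ ≈ 99.9 MW

T_H = 273 °C → 273 + 273.15 = 546.15 K.
T_C = 20 °C → 20 + 273.15 = 293.15 K.
Heat entering the second stage: Q_m = Q_H·(T_m/T_H) = 501 × 402.00/546.15 = 369 MW.
Second-stage efficiency η₂ = 1 − T_C/T_m = 1 − 293.15/402.00 = 0.2708, so W₂ = η₂·Q_m = 99.9 MW.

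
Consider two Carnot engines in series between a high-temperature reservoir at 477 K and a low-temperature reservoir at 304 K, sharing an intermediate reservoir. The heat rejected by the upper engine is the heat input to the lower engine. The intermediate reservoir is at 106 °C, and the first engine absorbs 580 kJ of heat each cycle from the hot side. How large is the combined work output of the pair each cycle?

W_total ≈ 210 kJ

Two reversible stages in series are equivalent to a single Carnot engine between T_H and T_C, so η_total = 1 − T_C/T_H = 1 − 304.00/477.00 = 0.3627.
W_total = η_total · Q_H = 0.3627 × 580 = 210 kJ.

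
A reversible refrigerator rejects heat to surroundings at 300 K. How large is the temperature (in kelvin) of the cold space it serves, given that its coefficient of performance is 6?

COP_R = T_C/(T_H − T_C) ⇒ T_C = T_H·COP_R/(1 + COP_R) = 300.00 × 6/(1 + 6) = 257 K.

T_C ≈ 257 K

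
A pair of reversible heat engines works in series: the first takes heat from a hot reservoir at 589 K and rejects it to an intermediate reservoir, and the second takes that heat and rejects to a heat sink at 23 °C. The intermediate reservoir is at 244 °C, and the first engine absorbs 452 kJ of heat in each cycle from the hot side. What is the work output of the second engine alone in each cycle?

W₂ ≈ 170 kJ

T_C = 23 °C → 23 + 273.15 = 296.15 K.
T_m = 244 °C → 244 + 273.15 = 517.15 K.
Heat entering the second stage: Q_m = Q_H·(T_m/T_H) = 452 × 517.15/589.00 = 397 kJ.
Second-stage efficiency η₂ = 1 − T_C/T_m = 1 − 296.15/517.15 = 0.4273, so W₂ = η₂·Q_m = 170 kJ.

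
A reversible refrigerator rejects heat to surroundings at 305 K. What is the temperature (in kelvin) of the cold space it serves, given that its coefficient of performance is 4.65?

T_C ≈ 251 K

COP_R = T_C/(T_H − T_C) ⇒ T_C = T_H·COP_R/(1 + COP_R) = 305.00 × 4.65/(1 + 4.65) = 251 K.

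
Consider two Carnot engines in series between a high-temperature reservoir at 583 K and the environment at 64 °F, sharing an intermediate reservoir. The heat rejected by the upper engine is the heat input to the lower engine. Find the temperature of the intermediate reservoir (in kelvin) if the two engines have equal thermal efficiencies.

T_C = 64 °F → (64 − 32) × 5/9 = 17.78 °C = 290.93 K.
Equal efficiencies require 1 − T_m/T_H = 1 − T_C/T_m, i.e. T_m/T_H = T_C/T_m, so T_m = √(T_H·T_C) = √(583.00 × 290.93) = 411.8 K.

T_m ≈ 411.8 K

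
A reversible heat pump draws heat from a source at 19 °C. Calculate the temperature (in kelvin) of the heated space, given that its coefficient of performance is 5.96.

T_H ≈ 351 K

T_C = 19 °C → 19 + 273.15 = 292.15 K.
COP_HP = T_H/(T_H − T_C) ⇒ T_H = T_C·COP_HP/(COP_HP − 1) = 292.15 × 5.96/(5.96 − 1) = 351 K.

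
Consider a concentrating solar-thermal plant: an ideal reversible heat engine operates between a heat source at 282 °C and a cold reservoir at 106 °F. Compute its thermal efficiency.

T_H = 282 °C → 282 + 273.15 = 555.15 K.
T_C = 106 °F → (106 − 32) × 5/9 = 41.11 °C = 314.26 K.
Since the cycle is reversible, η = 1 − T_C/T_H = 1 − 314.26/555.15 = 0.434.

η ≈ 0.434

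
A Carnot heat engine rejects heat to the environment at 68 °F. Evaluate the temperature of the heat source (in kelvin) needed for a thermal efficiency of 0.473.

T_C = 68 °F → (68 − 32) × 5/9 = 20.00 °C = 293.15 K.
From η = 1 − T_C/T_H, solving for T_H gives T_H = T_C/(1 − η) = 293.15/(1 − 0.473) = 556 K.

T_H ≈ 556 K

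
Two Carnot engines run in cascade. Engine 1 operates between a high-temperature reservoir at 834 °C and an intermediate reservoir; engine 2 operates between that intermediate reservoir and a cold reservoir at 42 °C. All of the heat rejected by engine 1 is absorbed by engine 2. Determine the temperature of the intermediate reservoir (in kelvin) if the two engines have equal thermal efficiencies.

T_m ≈ 591 K

T_H = 834 °C → 834 + 273.15 = 1107.15 K.
T_C = 42 °C → 42 + 273.15 = 315.15 K.
Equal efficiencies require 1 − T_m/T_H = 1 − T_C/T_m, i.e. T_m/T_H = T_C/T_m, so T_m = √(T_H·T_C) = √(1107.15 × 315.15) = 591 K.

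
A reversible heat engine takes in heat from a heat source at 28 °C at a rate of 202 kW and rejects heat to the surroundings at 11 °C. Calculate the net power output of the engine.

T_H = 28 °C → 28 + 273.15 = 301.15 K.
T_C = 11 °C → 11 + 273.15 = 284.15 K.
Carnot efficiency: η = 1 − T_C/T_H = 1 − 284.15/301.15 = 0.0565.
W = η·Q_H = 0.0565 × 202 = 11.4 kW.

Ẇ ≈ 11.4 kW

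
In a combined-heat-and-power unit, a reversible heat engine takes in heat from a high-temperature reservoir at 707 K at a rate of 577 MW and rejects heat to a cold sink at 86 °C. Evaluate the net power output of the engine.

T_C = 86 °C → 86 + 273.15 = 359.15 K.
For a reversible engine, η = 1 − T_C/T_H = 1 − 359.15/707.00 = 0.4920.
W = η·Q_H = 0.4920 × 577 = 283.9 MW.

Ẇ ≈ 283.9 MW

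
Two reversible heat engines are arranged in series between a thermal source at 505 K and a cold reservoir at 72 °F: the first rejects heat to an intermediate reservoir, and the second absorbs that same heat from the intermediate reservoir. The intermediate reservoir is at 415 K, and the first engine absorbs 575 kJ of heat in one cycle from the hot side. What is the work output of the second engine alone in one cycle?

W₂ ≈ 136 kJ

T_C = 72 °F → (72 − 32) × 5/9 = 22.22 °C = 295.37 K.
Heat entering the second stage: Q_m = Q_H·(T_m/T_H) = 575 × 415.00/505.00 = 473 kJ.
Second-stage efficiency η₂ = 1 − T_C/T_m = 1 − 295.37/415.00 = 0.2883, so W₂ = η₂·Q_m = 136 kJ.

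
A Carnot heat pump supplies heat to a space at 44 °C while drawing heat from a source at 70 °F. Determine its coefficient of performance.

COP_HP ≈ 13.86

T_H = 44 °C → 44 + 273.15 = 317.15 K.
T_C = 70 °F → (70 − 32) × 5/9 = 21.11 °C = 294.26 K.
The Carnot heat-pump COP is COP_HP = T_H/(T_H − T_C) = 317.15/(317.15 − 294.26) = 13.86.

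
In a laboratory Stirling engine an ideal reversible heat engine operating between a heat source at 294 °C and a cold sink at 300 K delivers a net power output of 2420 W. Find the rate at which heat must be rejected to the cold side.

T_H = 294 °C → 294 + 273.15 = 567.15 K.
Carnot efficiency: η = 1 − T_C/T_H = 1 − 300.00/567.15 = 0.4710.
Since Q_C/Q_H = T_C/T_H and Q_H = W/η, Q_C = W·T_C/(T_H − T_C) = 2420 × 300.00/267.15 = 2720 W.

Q̇_C ≈ 2720 W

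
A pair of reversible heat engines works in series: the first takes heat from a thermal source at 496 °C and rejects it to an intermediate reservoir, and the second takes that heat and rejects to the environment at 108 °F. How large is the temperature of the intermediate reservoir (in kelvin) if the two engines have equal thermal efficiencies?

T_H = 496 °C → 496 + 273.15 = 769.15 K.
T_C = 108 °F → (108 − 32) × 5/9 = 42.22 °C = 315.37 K.
Equal efficiencies require 1 − T_m/T_H = 1 − T_C/T_m, i.e. T_m/T_H = T_C/T_m, so T_m = √(T_H·T_C) = √(769.15 × 315.37) = 493 K.

T_m ≈ 493 K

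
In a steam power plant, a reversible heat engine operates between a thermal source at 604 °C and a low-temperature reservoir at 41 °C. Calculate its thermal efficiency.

T_H = 604 °C → 604 + 273.15 = 877.15 K.
T_C = 41 °C → 41 + 273.15 = 314.15 K.
For a reversible engine, η = 1 − T_C/T_H = 1 − 314.15/877.15 = 0.642.

η ≈ 0.642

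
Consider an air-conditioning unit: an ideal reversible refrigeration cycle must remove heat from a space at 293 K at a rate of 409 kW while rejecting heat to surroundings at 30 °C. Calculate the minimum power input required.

Ẇ_in ≈ 14.2 kW

T_H = 30 °C → 30 + 273.15 = 303.15 K.
For a reversible refrigerator, COP_R = T_C/(T_H − T_C) = 293.00/10.15 = 28.8670.
W = Q_C/COP_R = 409/28.8670 = 14.2 kW.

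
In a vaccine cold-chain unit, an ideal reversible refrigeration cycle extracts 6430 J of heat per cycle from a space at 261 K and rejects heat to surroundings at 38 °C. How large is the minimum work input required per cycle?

W_in ≈ 1240 J

T_H = 38 °C → 38 + 273.15 = 311.15 K.
COP_R = T_C/(T_H − T_C) = 261.00/50.15 = 5.2044.
W = Q_C/COP_R = 6430/5.2044 = 1240 J.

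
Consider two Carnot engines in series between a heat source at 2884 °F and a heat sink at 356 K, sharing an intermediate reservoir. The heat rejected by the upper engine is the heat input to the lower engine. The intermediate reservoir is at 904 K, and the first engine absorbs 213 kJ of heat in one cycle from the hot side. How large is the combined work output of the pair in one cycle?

T_H = 2884 °F → (2884 − 32) × 5/9 = 1584.44 °C = 1857.59 K.
Two reversible stages in series are equivalent to a single Carnot engine between T_H and T_C, so η_total = 1 − T_C/T_H = 1 − 356.00/1857.59 = 0.8084.
W_total = η_total · Q_H = 0.8084 × 213 = 172.2 kJ.

W_total ≈ 172.2 kJ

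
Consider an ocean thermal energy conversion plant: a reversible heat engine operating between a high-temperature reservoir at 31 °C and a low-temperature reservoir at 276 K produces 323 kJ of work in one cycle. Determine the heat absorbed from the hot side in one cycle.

T_H = 31 °C → 31 + 273.15 = 304.15 K.
For a reversible engine, η = 1 − T_C/T_H = 1 − 276.00/304.15 = 0.0926.
Q_H = W/η = 323/0.0926 = 3490 kJ.

Q_H ≈ 3490 kJ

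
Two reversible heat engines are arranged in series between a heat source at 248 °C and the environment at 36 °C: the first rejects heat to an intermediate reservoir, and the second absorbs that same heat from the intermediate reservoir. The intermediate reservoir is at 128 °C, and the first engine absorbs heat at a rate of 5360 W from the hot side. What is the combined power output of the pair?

T_H = 248 °C → 248 + 273.15 = 521.15 K.
T_C = 36 °C → 36 + 273.15 = 309.15 K.
Two reversible stages in series are equivalent to a single Carnot engine between T_H and T_C, so η_total = 1 − T_C/T_H = 1 − 309.15/521.15 = 0.4068.
W_total = η_total · Q_H = 0.4068 × 5360 = 2180 W.

Ẇ_total ≈ 2180 W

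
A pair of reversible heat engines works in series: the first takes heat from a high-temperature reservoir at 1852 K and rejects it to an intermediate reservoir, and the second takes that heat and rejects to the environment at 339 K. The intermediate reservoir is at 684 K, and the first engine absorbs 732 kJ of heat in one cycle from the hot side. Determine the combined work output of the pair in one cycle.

Two reversible stages in series are equivalent to a single Carnot engine between T_H and T_C, so η_total = 1 − T_C/T_H = 1 − 339.00/1852.00 = 0.8170.
W_total = η_total · Q_H = 0.8170 × 732 = 598 kJ.

W_total ≈ 598 kJ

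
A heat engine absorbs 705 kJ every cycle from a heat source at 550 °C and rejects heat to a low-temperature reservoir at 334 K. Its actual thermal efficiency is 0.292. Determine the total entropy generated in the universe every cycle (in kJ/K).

ΔS_univ ≈ 0.6380 kJ/K

T_H = 550 °C → 550 + 273.15 = 823.15 K.
W = η·Q_H = 0.292 × 705 = 205.9 kJ, so Q_C = Q_H − W = 499.1 kJ.
The hot reservoir loses entropy Q_H/T_H = 705/823.15 = 0.8565 kJ/K; the cold reservoir gains Q_C/T_C = 499.1/334.00 = 1.494 kJ/K.
ΔS_univ = −Q_H/T_H + Q_C/T_C = 0.6380 kJ/K (> 0, since η = 0.292 < η_Carnot = 0.594).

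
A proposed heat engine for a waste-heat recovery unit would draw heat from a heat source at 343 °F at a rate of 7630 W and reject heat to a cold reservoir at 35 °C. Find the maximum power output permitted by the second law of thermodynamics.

Ẇ_max ≈ 2357 W

T_H = 343 °F → (343 − 32) × 5/9 = 172.78 °C = 445.93 K.
T_C = 35 °C → 35 + 273.15 = 308.15 K.
The upper bound on efficiency is η_max = 1 − T_C/T_H = 1 − 308.15/445.93 = 0.3090.
W_max = η_max · Q_H = 0.3090 × 7630 = 2357 W.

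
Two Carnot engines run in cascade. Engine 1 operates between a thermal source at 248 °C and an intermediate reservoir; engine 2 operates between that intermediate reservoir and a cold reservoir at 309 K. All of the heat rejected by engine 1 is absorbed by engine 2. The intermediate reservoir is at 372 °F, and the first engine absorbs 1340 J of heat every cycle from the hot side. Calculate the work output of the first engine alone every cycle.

W₁ ≈ 152 J

T_H = 248 °C → 248 + 273.15 = 521.15 K.
T_m = 372 °F → (372 − 32) × 5/9 = 188.89 °C = 462.04 K.
First-stage efficiency η₁ = 1 − T_m/T_H = 1 − 462.04/521.15 = 0.1134.
W₁ = η₁·Q_H = 0.1134 × 1340 = 152 J.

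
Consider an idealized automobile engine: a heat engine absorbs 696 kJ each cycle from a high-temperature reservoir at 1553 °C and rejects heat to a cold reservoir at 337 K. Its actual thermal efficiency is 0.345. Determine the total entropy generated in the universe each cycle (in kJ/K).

ΔS_univ ≈ 0.972 kJ/K

T_H = 1553 °C → 1553 + 273.15 = 1826.15 K.
W = η·Q_H = 0.345 × 696 = 240.1 kJ, so Q_C = Q_H − W = 455.9 kJ.
Reservoir entropy changes: ΔS_H = −Q_H/T_H = −696/1826.15 = -0.3811 kJ/K and ΔS_C = +Q_C/T_C = 455.9/337.00 = 1.353 kJ/K.
ΔS_univ = −Q_H/T_H + Q_C/T_C = 0.972 kJ/K (> 0, since η = 0.345 < η_Carnot = 0.815).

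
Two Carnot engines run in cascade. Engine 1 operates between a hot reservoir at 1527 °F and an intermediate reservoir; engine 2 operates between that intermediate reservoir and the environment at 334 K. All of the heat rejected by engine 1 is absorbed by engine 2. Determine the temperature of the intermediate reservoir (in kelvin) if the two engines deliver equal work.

T_m ≈ 719 K

T_H = 1527 °F → (1527 − 32) × 5/9 = 830.56 °C = 1103.71 K.
For reversible stages Q_m = Q_H·(T_m/T_H). Setting W₁ = Q_H(1 − T_m/T_H) equal to W₂ = Q_m(1 − T_C/T_m) = Q_H·(T_m − T_C)/T_H gives T_H − T_m = T_m − T_C, so T_m = (T_H + T_C)/2 = (1103.71 + 334.00)/2 = 719 K.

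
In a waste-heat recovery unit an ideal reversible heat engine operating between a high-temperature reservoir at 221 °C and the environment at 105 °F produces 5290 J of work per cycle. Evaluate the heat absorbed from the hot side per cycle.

T_H = 221 °C → 221 + 273.15 = 494.15 K.
T_C = 105 °F → (105 − 32) × 5/9 = 40.56 °C = 313.71 K.
For a reversible engine, η = 1 − T_C/T_H = 1 − 313.71/494.15 = 0.3652.
Q_H = W/η = 5290/0.3652 = 14490 J.

Q_H ≈ 14490 J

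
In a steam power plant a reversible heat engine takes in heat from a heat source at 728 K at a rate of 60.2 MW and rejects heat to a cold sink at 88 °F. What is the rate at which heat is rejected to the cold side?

T_C = 88 °F → (88 − 32) × 5/9 = 31.11 °C = 304.26 K.
Since the cycle is reversible, η = 1 − T_C/T_H = 1 − 304.26/728.00 = 0.5821.
For a reversible cycle Q_C/Q_H = T_C/T_H, so Q_C = 60.2 × 304.26/728.00 = 25.16 MW.

Q̇_C ≈ 25.16 MW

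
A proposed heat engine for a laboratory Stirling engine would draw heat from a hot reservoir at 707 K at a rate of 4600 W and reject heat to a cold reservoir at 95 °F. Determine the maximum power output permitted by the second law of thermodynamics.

Ẇ_max ≈ 2595 W

T_C = 95 °F → (95 − 32) × 5/9 = 35.00 °C = 308.15 K.
No engine can exceed the Carnot limit: η_max = 1 − T_C/T_H = 1 − 308.15/707.00 = 0.5641.
W_max = η_max · Q_H = 0.5641 × 4600 = 2595 W.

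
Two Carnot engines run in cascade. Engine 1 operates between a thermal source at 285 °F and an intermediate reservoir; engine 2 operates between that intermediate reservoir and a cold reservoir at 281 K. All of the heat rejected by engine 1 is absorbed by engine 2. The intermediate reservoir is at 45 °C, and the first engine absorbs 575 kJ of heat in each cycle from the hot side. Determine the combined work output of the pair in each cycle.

T_H = 285 °F → (285 − 32) × 5/9 = 140.56 °C = 413.71 K.
Two reversible stages in series are equivalent to a single Carnot engine between T_H and T_C, so η_total = 1 − T_C/T_H = 1 − 281.00/413.71 = 0.3208.
W_total = η_total · Q_H = 0.3208 × 575 = 184 kJ.

W_total ≈ 184 kJ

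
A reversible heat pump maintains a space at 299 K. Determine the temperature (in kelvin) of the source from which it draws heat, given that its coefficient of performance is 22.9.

T_C ≈ 285.9 K

COP_HP = T_H/(T_H − T_C) ⇒ T_C = T_H·(COP_HP − 1)/COP_HP = 299.00 × (22.9 − 1)/22.9 = 285.9 K.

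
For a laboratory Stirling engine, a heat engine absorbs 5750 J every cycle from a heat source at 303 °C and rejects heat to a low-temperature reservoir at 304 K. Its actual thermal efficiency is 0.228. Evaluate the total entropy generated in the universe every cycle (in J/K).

T_H = 303 °C → 303 + 273.15 = 576.15 K.
W = η·Q_H = 0.228 × 5750 = 1311 J, so Q_C = Q_H − W = 4439 J.
The hot reservoir loses entropy Q_H/T_H = 5750/576.15 = 9.980 J/K; the cold reservoir gains Q_C/T_C = 4439/304.00 = 14.60 J/K.
ΔS_univ = −Q_H/T_H + Q_C/T_C = 4.622 J/K (> 0, since η = 0.228 < η_Carnot = 0.472).

ΔS_univ ≈ 4.622 J/K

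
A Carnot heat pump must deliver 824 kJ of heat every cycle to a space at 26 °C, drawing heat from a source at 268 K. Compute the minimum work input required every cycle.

T_H = 26 °C → 26 + 273.15 = 299.15 K.
COP_HP = T_H/(T_H − T_C) = 299.15/31.15 = 9.6035.
W = Q_H/COP_HP = 824/9.6035 = 85.8 kJ.

W_in ≈ 85.8 kJ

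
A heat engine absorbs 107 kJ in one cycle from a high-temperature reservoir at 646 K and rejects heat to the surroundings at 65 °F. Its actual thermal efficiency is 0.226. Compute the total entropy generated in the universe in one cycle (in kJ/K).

ΔS_univ ≈ 0.1185 kJ/K

T_C = 65 °F → (65 − 32) × 5/9 = 18.33 °C = 291.48 K.
W = η·Q_H = 0.226 × 107 = 24.18 kJ, so Q_C = Q_H − W = 82.82 kJ.
Reservoir entropy changes: ΔS_H = −Q_H/T_H = −107/646.00 = -0.1656 kJ/K and ΔS_C = +Q_C/T_C = 82.82/291.48 = 0.2841 kJ/K.
ΔS_univ = −Q_H/T_H + Q_C/T_C = 0.1185 kJ/K (> 0, since η = 0.226 < η_Carnot = 0.549).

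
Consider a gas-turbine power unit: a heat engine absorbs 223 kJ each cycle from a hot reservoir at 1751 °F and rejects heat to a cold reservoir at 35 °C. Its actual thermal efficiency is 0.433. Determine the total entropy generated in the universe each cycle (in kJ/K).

T_H = 1751 °F → (1751 − 32) × 5/9 = 955.00 °C = 1228.15 K.
T_C = 35 °C → 35 + 273.15 = 308.15 K.
W = η·Q_H = 0.433 × 223 = 96.56 kJ, so Q_C = Q_H − W = 126.4 kJ.
The hot reservoir loses entropy Q_H/T_H = 223/1228.15 = 0.1816 kJ/K; the cold reservoir gains Q_C/T_C = 126.4/308.15 = 0.4103 kJ/K.
ΔS_univ = −Q_H/T_H + Q_C/T_C = 0.229 kJ/K (> 0, since η = 0.433 < η_Carnot = 0.749).

ΔS_univ ≈ 0.229 kJ/K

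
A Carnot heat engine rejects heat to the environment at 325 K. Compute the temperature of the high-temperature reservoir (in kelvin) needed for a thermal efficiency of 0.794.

From η = 1 − T_C/T_H, solving for T_H gives T_H = T_C/(1 − η) = 325.00/(1 − 0.794) = 1580 K.

T_H ≈ 1580 K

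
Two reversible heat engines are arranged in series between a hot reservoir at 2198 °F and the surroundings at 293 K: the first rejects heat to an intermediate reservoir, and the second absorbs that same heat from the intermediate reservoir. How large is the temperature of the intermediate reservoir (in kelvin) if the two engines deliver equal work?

T_m ≈ 885 K

T_H = 2198 °F → (2198 − 32) × 5/9 = 1203.33 °C = 1476.48 K.
For reversible stages Q_m = Q_H·(T_m/T_H). Setting W₁ = Q_H(1 − T_m/T_H) equal to W₂ = Q_m(1 − T_C/T_m) = Q_H·(T_m − T_C)/T_H gives T_H − T_m = T_m − T_C, so T_m = (T_H + T_C)/2 = (1476.48 + 293.00)/2 = 885 K.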